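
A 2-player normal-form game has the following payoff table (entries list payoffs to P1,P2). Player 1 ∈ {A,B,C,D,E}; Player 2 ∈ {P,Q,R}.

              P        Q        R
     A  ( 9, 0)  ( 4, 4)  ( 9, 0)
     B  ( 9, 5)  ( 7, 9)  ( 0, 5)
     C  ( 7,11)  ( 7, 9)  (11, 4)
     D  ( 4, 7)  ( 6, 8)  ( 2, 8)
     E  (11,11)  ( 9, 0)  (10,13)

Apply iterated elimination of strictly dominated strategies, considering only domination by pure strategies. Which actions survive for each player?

P1 drop A (E beats it: P:11>9 Q:9>4 R:10>9)
P1 drop B (E beats it: P:11>9 Q:9>7 R:10>0)
P1 drop D (C beats it: P:7>4 Q:7>6 R:11>2)
P2 drop Q (P beats it: C:11>9 E:11>0)
P1→{C,E} P2→{P,R}

Survivors P1:{C,E} P2:{P,R}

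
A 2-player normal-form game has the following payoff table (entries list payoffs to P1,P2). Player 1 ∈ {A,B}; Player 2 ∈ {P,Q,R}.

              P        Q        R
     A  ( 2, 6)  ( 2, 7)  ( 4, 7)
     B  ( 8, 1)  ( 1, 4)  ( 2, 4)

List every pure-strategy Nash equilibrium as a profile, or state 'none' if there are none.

(A,P): not NE [P1→B gives 8>2; P2→R gives 7>6]
(A,Q): NE
(A,R): NE
(B,P): not NE [P2→R gives 4>1]
(B,Q): not NE [P1→A gives 2>1]
(B,R): not NE [P1→A gives 4>2]

Nash profiles: (A,Q), (A,R)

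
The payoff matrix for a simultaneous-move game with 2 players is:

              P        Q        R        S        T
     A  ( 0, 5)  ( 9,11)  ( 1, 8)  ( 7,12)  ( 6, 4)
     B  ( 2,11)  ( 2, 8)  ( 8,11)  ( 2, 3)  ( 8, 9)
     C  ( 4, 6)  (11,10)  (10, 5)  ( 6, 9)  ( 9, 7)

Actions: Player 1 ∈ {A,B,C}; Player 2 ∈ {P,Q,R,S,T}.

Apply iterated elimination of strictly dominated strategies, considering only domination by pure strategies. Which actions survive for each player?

Survivors P1:{A,C} P2:{Q,S}

P1 drop B (C beats it: P:4>2 Q:11>2 R:10>8 S:6>2 T:9>8)
P2 drop P (Q beats it: A:11>5 C:10>6)
P2 drop R (Q beats it: A:11>8 C:10>5)
P2 drop T (Q beats it: A:11>4 C:10>7)
P1→{A,C} P2→{Q,S}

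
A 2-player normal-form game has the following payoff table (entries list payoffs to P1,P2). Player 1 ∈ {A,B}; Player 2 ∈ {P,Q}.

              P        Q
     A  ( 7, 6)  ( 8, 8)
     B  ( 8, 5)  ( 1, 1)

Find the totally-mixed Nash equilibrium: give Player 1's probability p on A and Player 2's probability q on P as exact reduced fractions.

p=2/3, q=7/8

P1 indiff ⇒ q·7+(1-q)·8 = q·8+(1-q)·1 ⇒ q(-1) = (1-q)(-7) ⇒ q = 7/8
P2 indiff ⇒ p·6+(1-p)·5 = p·8+(1-p)·1 ⇒ p(-2) = (1-p)(-4) ⇒ p = 2/3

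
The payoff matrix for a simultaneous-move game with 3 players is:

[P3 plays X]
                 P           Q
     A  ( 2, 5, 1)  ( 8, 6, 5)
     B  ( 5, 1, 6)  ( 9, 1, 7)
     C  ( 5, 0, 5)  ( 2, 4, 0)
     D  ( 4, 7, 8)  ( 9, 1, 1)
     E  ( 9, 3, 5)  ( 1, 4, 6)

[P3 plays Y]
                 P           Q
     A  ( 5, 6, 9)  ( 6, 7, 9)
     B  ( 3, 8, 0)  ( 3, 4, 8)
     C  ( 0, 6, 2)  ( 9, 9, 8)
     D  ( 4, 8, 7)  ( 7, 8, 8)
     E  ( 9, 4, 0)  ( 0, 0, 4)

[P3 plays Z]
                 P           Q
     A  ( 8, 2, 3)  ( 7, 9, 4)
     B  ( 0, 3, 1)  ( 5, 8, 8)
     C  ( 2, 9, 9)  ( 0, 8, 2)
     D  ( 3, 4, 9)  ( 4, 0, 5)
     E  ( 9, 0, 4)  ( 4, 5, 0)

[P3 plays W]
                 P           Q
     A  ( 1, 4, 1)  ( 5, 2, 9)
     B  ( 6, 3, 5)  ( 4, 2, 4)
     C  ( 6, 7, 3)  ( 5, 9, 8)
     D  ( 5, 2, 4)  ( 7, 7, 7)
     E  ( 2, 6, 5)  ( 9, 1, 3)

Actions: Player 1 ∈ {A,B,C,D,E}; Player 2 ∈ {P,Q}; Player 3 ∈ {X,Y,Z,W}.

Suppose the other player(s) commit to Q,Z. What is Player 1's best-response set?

P1 best: {A}

u_1(A vs Q,Z) = 7
u_1(B vs Q,Z) = 5
u_1(C vs Q,Z) = 0
u_1(D vs Q,Z) = 4
u_1(E vs Q,Z) = 4
max payoff 7 at {A}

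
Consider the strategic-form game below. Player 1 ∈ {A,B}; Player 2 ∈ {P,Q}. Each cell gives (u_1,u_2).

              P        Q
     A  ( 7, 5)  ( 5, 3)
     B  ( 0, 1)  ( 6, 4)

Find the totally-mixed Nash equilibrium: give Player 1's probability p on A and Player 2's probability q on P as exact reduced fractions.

P1 indiff ⇒ q·7+(1-q)·5 = q·0+(1-q)·6 ⇒ q(7) = (1-q)(1) ⇒ q = 1/8
P2 indiff ⇒ p·5+(1-p)·1 = p·3+(1-p)·4 ⇒ p(2) = (1-p)(3) ⇒ p = 3/5

P1 mixes 3/5 on A; P2 mixes 1/8 on P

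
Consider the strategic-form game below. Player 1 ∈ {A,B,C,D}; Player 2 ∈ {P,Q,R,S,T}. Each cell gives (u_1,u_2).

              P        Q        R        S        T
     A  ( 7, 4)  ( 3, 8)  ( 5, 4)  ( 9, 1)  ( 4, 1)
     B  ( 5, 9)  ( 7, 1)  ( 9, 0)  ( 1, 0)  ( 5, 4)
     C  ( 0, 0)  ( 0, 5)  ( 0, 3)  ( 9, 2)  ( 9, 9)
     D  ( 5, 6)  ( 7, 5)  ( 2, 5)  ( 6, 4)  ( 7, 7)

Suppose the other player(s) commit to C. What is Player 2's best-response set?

argmax u_2 = {T}

u_2(P vs C) = 0
u_2(Q vs C) = 5
u_2(R vs C) = 3
u_2(S vs C) = 2
u_2(T vs C) = 9
max payoff 9 at {T}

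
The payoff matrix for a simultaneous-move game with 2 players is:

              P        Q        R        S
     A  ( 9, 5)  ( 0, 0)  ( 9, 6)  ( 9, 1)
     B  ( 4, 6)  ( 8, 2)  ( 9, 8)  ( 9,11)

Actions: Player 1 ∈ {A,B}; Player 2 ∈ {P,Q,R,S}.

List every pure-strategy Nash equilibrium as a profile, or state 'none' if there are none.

NE set: (A,R), (B,S)

(A,P): not NE [P2→R gives 6>5]
(A,Q): not NE [P1→B gives 8>0; P2→R gives 6>0]
(A,R): NE
(A,S): not NE [P2→R gives 6>1]
(B,P): not NE [P1→A gives 9>4; P2→S gives 11>6]
(B,Q): not NE [P2→S gives 11>2]
(B,R): not NE [P2→S gives 11>8]
(B,S): NE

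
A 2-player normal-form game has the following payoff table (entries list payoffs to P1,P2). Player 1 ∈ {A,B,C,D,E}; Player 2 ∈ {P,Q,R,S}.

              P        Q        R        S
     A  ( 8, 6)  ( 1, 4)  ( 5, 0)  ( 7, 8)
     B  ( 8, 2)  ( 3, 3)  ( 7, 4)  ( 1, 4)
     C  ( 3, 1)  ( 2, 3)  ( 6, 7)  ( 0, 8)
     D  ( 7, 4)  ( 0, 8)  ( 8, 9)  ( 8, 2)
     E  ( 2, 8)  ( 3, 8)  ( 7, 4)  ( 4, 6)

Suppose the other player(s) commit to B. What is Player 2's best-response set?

u_2(P vs B) = 2
u_2(Q vs B) = 3
u_2(R vs B) = 4
u_2(S vs B) = 4
max payoff 4 at {R,S}

BR_2 = {R,S}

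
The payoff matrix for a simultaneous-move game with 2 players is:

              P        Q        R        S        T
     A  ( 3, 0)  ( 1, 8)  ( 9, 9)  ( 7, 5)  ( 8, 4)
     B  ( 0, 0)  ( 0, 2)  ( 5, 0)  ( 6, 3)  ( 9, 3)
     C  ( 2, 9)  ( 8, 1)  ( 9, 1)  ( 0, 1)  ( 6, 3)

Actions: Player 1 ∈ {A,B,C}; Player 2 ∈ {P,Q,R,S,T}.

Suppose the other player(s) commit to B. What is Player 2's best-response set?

u_2(P vs B) = 0
u_2(Q vs B) = 2
u_2(R vs B) = 0
u_2(S vs B) = 3
u_2(T vs B) = 3
max payoff 3 at {S,T}

argmax u_2 = {S,T}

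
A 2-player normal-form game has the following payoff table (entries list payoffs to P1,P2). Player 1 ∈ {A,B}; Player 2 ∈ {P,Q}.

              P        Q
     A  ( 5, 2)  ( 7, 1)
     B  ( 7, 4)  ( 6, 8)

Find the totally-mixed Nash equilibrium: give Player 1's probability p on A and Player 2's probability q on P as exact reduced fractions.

P1 mixes 4/5 on A; P2 mixes 1/3 on P

P1 indiff ⇒ q·5+(1-q)·7 = q·7+(1-q)·6 ⇒ q(-2) = (1-q)(-1) ⇒ q = 1/3
P2 indiff ⇒ p·2+(1-p)·4 = p·1+(1-p)·8 ⇒ p(1) = (1-p)(4) ⇒ p = 4/5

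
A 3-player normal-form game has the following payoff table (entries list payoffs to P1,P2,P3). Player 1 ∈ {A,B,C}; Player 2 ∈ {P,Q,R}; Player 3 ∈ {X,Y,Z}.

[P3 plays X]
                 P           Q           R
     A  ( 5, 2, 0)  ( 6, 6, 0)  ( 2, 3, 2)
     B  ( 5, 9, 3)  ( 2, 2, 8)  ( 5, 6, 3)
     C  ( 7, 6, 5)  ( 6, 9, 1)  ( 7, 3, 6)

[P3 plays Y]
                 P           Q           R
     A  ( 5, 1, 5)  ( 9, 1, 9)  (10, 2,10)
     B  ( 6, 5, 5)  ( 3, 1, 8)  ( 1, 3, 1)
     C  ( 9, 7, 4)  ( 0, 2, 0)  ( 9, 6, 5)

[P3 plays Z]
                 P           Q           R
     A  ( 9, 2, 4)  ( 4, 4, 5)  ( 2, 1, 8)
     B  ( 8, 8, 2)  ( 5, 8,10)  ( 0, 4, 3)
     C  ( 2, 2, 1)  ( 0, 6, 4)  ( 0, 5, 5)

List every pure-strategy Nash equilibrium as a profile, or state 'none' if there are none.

NE set: (A,R,Y), (B,Q,Z)

(A,P,X): not NE [P1→C gives 7>5; P2→Q gives 6>2; P3→Y gives 5>0]
(A,P,Y): not NE [P1→C gives 9>5; P2→R gives 2>1]
(A,P,Z): not NE [P2→Q gives 4>2; P3→Y gives 5>4]
(A,Q,X): not NE [P3→Y gives 9>0]
(A,Q,Y): not NE [P2→R gives 2>1]
(A,Q,Z): not NE [P1→B gives 5>4; P3→Y gives 9>5]
(A,R,X): not NE [P1→C gives 7>2; P2→Q gives 6>3; P3→Y gives 10>2]
(A,R,Y): NE
(A,R,Z): not NE [P2→Q gives 4>1; P3→Y gives 10>8]
(B,P,X): not NE [P1→C gives 7>5; P3→Y gives 5>3]
(B,P,Y): not NE [P1→C gives 9>6]
(B,P,Z): not NE [P1→A gives 9>8; P3→Y gives 5>2]
(B,Q,X): not NE [P1→C gives 6>2; P2→P gives 9>2; P3→Z gives 10>8]
(B,Q,Y): not NE [P1→A gives 9>3; P2→P gives 5>1; P3→Z gives 10>8]
(B,Q,Z): NE
(B,R,X): not NE [P1→C gives 7>5; P2→P gives 9>6]
(B,R,Y): not NE [P1→A gives 10>1; P2→P gives 5>3; P3→Z gives 3>1]
(B,R,Z): not NE [P1→A gives 2>0; P2→Q gives 8>4]
(C,P,X): not NE [P2→Q gives 9>6]
(C,P,Y): not NE [P3→X gives 5>4]
(C,P,Z): not NE [P1→A gives 9>2; P2→Q gives 6>2; P3→X gives 5>1]
(C,Q,X): not NE [P3→Z gives 4>1]
(C,Q,Y): not NE [P1→A gives 9>0; P2→P gives 7>2; P3→Z gives 4>0]
(C,Q,Z): not NE [P1→B gives 5>0]
(C,R,X): not NE [P2→Q gives 9>3]
(C,R,Y): not NE [P1→A gives 10>9; P2→P gives 7>6; P3→X gives 6>5]
(C,R,Z): not NE [P1→A gives 2>0; P2→Q gives 6>5; P3→X gives 6>5]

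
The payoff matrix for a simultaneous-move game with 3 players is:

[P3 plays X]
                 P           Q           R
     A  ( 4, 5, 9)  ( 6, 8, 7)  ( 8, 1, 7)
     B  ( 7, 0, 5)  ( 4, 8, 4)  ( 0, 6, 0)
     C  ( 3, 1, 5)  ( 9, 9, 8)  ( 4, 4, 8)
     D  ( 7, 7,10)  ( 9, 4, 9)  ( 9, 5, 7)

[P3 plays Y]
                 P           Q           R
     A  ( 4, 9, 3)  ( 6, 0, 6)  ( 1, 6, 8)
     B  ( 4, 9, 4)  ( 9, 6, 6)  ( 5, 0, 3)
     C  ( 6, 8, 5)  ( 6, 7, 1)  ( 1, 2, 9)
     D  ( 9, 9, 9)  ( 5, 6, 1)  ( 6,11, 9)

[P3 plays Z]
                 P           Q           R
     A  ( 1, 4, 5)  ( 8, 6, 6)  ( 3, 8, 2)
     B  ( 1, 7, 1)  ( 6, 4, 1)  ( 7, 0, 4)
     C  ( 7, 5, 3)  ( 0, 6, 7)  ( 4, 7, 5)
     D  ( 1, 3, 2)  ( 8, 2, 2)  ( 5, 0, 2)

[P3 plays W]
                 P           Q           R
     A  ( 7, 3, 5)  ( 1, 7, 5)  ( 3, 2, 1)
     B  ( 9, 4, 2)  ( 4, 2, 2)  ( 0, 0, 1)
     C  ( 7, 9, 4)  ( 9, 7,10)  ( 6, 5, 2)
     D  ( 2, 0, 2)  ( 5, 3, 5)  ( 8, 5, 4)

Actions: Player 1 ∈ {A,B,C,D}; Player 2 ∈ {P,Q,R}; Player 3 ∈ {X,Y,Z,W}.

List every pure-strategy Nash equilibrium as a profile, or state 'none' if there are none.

NE set: (D,P,X), (D,R,Y)

(A,P,X): not NE [P1→D gives 7>4; P2→Q gives 8>5]
(A,P,Y): not NE [P1→D gives 9>4; P3→X gives 9>3]
(A,P,Z): not NE [P1→C gives 7>1; P2→R gives 8>4; P3→X gives 9>5]
(A,P,W): not NE [P1→B gives 9>7; P2→Q gives 7>3; P3→X gives 9>5]
(A,Q,X): not NE [P1→D gives 9>6]
(A,Q,Y): not NE [P1→B gives 9>6; P2→P gives 9>0; P3→X gives 7>6]
(A,Q,Z): not NE [P2→R gives 8>6; P3→X gives 7>6]
(A,Q,W): not NE [P1→C gives 9>1; P3→X gives 7>5]
(A,R,X): not NE [P1→D gives 9>8; P2→Q gives 8>1; P3→Y gives 8>7]
(A,R,Y): not NE [P1→D gives 6>1; P2→P gives 9>6]
(A,R,Z): not NE [P1→B gives 7>3; P3→Y gives 8>2]
(A,R,W): not NE [P1→D gives 8>3; P2→Q gives 7>2; P3→Y gives 8>1]
(B,P,X): not NE [P2→Q gives 8>0]
(B,P,Y): not NE [P1→D gives 9>4; P3→X gives 5>4]
(B,P,Z): not NE [P1→C gives 7>1; P3→X gives 5>1]
(B,P,W): not NE [P3→X gives 5>2]
(B,Q,X): not NE [P1→D gives 9>4; P3→Y gives 6>4]
(B,Q,Y): not NE [P2→P gives 9>6]
(B,Q,Z): not NE [P1→D gives 8>6; P2→P gives 7>4; P3→Y gives 6>1]
(B,Q,W): not NE [P1→C gives 9>4; P2→P gives 4>2; P3→Y gives 6>2]
(B,R,X): not NE [P1→D gives 9>0; P2→Q gives 8>6; P3→Z gives 4>0]
(B,R,Y): not NE [P1→D gives 6>5; P2→P gives 9>0; P3→Z gives 4>3]
(B,R,Z): not NE [P2→P gives 7>0]
(B,R,W): not NE [P1→D gives 8>0; P2→P gives 4>0; P3→Z gives 4>1]
(C,P,X): not NE [P1→D gives 7>3; P2→Q gives 9>1]
(C,P,Y): not NE [P1→D gives 9>6]
(C,P,Z): not NE [P2→R gives 7>5; P3→Y gives 5>3]
(C,P,W): not NE [P1→B gives 9>7; P3→Y gives 5>4]
(C,Q,X): not NE [P3→W gives 10>8]
(C,Q,Y): not NE [P1→B gives 9>6; P2→P gives 8>7; P3→W gives 10>1]
(C,Q,Z): not NE [P1→D gives 8>0; P2→R gives 7>6; P3→W gives 10>7]
(C,Q,W): not NE [P2→P gives 9>7]
(C,R,X): not NE [P1→D gives 9>4; P2→Q gives 9>4; P3→Y gives 9>8]
(C,R,Y): not NE [P1→D gives 6>1; P2→P gives 8>2]
(C,R,Z): not NE [P1→B gives 7>4; P3→Y gives 9>5]
(C,R,W): not NE [P1→D gives 8>6; P2→P gives 9>5; P3→Y gives 9>2]
(D,P,X): NE
(D,P,Y): not NE [P2→R gives 11>9; P3→X gives 10>9]
(D,P,Z): not NE [P1→C gives 7>1; P3→X gives 10>2]
(D,P,W): not NE [P1→B gives 9>2; P2→R gives 5>0; P3→X gives 10>2]
(D,Q,X): not NE [P2→P gives 7>4]
(D,Q,Y): not NE [P1→B gives 9>5; P2→R gives 11>6; P3→X gives 9>1]
(D,Q,Z): not NE [P2→P gives 3>2; P3→X gives 9>2]
(D,Q,W): not NE [P1→C gives 9>5; P2→R gives 5>3; P3→X gives 9>5]
(D,R,X): not NE [P2→P gives 7>5; P3→Y gives 9>7]
(D,R,Y): NE
(D,R,Z): not NE [P1→B gives 7>5; P2→P gives 3>0; P3→Y gives 9>2]
(D,R,W): not NE [P3→Y gives 9>4]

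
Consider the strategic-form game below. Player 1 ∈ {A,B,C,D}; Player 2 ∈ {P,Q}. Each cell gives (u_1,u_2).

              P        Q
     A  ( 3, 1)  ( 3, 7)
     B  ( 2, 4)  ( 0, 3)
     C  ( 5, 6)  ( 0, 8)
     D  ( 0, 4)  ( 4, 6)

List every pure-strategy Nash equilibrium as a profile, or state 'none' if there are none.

NE set: (D,Q)

(A,P): not NE [P1→C gives 5>3; P2→Q gives 7>1]
(A,Q): not NE [P1→D gives 4>3]
(B,P): not NE [P1→C gives 5>2]
(B,Q): not NE [P1→D gives 4>0; P2→P gives 4>3]
(C,P): not NE [P2→Q gives 8>6]
(C,Q): not NE [P1→D gives 4>0]
(D,P): not NE [P1→C gives 5>0; P2→Q gives 6>4]
(D,Q): NE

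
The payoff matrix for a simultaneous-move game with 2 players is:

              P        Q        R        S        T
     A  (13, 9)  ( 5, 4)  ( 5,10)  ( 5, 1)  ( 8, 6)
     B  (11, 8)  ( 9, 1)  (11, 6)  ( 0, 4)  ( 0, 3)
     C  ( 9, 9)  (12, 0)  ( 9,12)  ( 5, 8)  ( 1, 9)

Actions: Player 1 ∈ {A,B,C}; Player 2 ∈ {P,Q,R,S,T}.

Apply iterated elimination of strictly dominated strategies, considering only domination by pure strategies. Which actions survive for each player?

Survivors P1:{A,B} P2:{P,R}

P2 drop Q (P beats it: A:9>4 B:8>1 C:9>0)
P2 drop S (P beats it: A:9>1 B:8>4 C:9>8)
P2 drop T (R beats it: A:10>6 B:6>3 C:12>9)
P1 drop C (B beats it: P:11>9 R:11>9)
P1→{A,B} P2→{P,R}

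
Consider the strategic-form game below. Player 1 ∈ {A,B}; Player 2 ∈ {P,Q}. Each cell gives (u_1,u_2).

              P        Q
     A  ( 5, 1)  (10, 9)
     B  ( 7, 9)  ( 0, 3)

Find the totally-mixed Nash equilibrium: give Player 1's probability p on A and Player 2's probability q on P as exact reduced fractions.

P1 indiff ⇒ q·5+(1-q)·10 = q·7+(1-q)·0 ⇒ q(-2) = (1-q)(-10) ⇒ q = 5/6
P2 indiff ⇒ p·1+(1-p)·9 = p·9+(1-p)·3 ⇒ p(-8) = (1-p)(-6) ⇒ p = 3/7

p=3/7, q=5/6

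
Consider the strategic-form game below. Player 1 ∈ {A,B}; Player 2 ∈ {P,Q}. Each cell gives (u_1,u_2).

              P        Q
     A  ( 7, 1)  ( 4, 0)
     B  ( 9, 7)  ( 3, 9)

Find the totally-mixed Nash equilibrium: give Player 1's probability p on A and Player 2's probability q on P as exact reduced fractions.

P1 mixes 2/3 on A; P2 mixes 1/3 on P

P1 indiff ⇒ q·7+(1-q)·4 = q·9+(1-q)·3 ⇒ q(-2) = (1-q)(-1) ⇒ q = 1/3
P2 indiff ⇒ p·1+(1-p)·7 = p·0+(1-p)·9 ⇒ p(1) = (1-p)(2) ⇒ p = 2/3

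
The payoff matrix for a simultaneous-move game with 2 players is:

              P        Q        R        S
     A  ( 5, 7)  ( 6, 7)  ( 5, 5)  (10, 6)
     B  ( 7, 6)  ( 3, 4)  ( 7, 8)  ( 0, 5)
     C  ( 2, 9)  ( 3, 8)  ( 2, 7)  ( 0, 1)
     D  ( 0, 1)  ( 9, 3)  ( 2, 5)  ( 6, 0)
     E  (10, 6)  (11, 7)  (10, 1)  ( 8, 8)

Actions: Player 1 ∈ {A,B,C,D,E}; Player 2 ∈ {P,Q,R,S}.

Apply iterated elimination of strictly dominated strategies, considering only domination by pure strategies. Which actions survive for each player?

P1 drop B (E beats it: P:10>7 Q:11>3 R:10>7 S:8>0)
P1 drop C (A beats it: P:5>2 Q:6>3 R:5>2 S:10>0)
P1 drop D (E beats it: P:10>0 Q:11>9 R:10>2 S:8>6)
P2 drop R (P beats it: A:7>5 E:6>1)
P1→{A,E} P2→{P,Q,S}

Survivors P1:{A,E} P2:{P,Q,S}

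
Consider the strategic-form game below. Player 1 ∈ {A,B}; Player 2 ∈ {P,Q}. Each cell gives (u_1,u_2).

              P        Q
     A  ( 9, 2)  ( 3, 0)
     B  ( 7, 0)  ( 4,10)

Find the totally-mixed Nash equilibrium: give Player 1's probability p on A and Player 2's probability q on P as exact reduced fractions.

P1 indiff ⇒ q·9+(1-q)·3 = q·7+(1-q)·4 ⇒ q(2) = (1-q)(1) ⇒ q = 1/3
P2 indiff ⇒ p·2+(1-p)·0 = p·0+(1-p)·10 ⇒ p(2) = (1-p)(10) ⇒ p = 5/6

P1 mixes 5/6 on A; P2 mixes 1/3 on P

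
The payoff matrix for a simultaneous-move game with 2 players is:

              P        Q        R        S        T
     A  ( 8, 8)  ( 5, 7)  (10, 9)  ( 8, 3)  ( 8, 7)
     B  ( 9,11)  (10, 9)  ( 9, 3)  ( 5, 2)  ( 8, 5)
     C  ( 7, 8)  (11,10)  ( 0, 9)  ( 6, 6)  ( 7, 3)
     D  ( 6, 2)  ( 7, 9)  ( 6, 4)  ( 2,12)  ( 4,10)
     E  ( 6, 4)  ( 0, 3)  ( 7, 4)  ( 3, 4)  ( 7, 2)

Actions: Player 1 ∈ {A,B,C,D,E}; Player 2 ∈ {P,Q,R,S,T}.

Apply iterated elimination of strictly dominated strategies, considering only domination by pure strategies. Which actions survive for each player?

Survivors P1:{A,B,C} P2:{P,Q,R}

P1 drop D (B beats it: P:9>6 Q:10>7 R:9>6 S:5>2 T:8>4)
P1 drop E (A beats it: P:8>6 Q:5>0 R:10>7 S:8>3 T:8>7)
P2 drop S (P beats it: A:8>3 B:11>2 C:8>6)
P2 drop T (P beats it: A:8>7 B:11>5 C:8>3)
P1→{A,B,C} P2→{P,Q,R}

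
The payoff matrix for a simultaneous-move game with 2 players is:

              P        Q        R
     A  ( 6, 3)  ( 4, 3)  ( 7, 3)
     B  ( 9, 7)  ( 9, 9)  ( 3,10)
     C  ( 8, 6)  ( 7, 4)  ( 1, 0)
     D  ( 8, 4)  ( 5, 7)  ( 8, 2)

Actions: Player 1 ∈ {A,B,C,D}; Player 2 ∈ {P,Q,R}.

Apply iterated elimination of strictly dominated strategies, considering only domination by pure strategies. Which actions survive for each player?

P1 drop A (D beats it: P:8>6 Q:5>4 R:8>7)
P1 drop C (B beats it: P:9>8 Q:9>7 R:3>1)
P2 drop P (Q beats it: B:9>7 D:7>4)
P1→{B,D} P2→{Q,R}

Remaining: P1:{B,D} P2:{Q,R}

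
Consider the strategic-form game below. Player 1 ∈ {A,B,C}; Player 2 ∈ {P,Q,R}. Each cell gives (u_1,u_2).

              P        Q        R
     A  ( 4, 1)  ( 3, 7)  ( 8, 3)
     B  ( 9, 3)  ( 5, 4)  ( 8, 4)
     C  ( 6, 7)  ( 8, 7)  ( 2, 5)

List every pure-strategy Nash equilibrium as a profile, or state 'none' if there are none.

Nash profiles: (B,R), (C,Q)

(A,P): not NE [P1→B gives 9>4; P2→Q gives 7>1]
(A,Q): not NE [P1→C gives 8>3]
(A,R): not NE [P2→Q gives 7>3]
(B,P): not NE [P2→R gives 4>3]
(B,Q): not NE [P1→C gives 8>5]
(B,R): NE
(C,P): not NE [P1→B gives 9>6]
(C,Q): NE
(C,R): not NE [P1→B gives 8>2; P2→Q gives 7>5]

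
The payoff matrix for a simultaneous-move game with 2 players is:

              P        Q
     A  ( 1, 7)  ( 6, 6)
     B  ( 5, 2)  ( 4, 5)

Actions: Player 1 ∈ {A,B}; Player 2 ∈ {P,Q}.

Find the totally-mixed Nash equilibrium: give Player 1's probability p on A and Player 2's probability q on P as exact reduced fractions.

P1 indiff ⇒ q·1+(1-q)·6 = q·5+(1-q)·4 ⇒ q(-4) = (1-q)(-2) ⇒ q = 1/3
P2 indiff ⇒ p·7+(1-p)·2 = p·6+(1-p)·5 ⇒ p(1) = (1-p)(3) ⇒ p = 3/4

(p,q) = (3/4, 1/3)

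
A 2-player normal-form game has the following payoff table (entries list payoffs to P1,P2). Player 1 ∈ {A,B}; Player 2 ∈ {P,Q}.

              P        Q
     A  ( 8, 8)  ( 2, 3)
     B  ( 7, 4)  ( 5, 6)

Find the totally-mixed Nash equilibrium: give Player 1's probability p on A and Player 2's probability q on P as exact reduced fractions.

P1 indiff ⇒ q·8+(1-q)·2 = q·7+(1-q)·5 ⇒ q(1) = (1-q)(3) ⇒ q = 3/4
P2 indiff ⇒ p·8+(1-p)·4 = p·3+(1-p)·6 ⇒ p(5) = (1-p)(2) ⇒ p = 2/7

(p,q) = (2/7, 3/4)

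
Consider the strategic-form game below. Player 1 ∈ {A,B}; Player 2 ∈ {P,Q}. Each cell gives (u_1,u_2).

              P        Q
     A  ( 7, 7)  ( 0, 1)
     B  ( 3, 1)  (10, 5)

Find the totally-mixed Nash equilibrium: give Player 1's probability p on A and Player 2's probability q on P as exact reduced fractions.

P1 indiff ⇒ q·7+(1-q)·0 = q·3+(1-q)·10 ⇒ q(4) = (1-q)(10) ⇒ q = 5/7
P2 indiff ⇒ p·7+(1-p)·1 = p·1+(1-p)·5 ⇒ p(6) = (1-p)(4) ⇒ p = 2/5

(p,q) = (2/5, 5/7)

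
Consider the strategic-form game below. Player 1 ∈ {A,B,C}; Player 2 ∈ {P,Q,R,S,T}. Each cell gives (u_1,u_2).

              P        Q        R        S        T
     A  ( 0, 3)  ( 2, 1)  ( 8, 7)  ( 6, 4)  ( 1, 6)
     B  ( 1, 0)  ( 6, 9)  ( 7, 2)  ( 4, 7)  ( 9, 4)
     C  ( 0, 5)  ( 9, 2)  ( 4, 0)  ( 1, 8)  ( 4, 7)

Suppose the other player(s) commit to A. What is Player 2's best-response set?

u_2(P vs A) = 3
u_2(Q vs A) = 1
u_2(R vs A) = 7
u_2(S vs A) = 4
u_2(T vs A) = 6
max payoff 7 at {R}

argmax u_2 = {R}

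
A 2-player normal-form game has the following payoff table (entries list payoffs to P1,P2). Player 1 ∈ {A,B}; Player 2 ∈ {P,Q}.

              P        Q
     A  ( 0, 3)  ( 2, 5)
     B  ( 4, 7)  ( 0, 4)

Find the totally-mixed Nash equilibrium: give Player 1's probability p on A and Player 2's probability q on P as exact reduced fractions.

P1 mixes 3/5 on A; P2 mixes 1/3 on P

P1 indiff ⇒ q·0+(1-q)·2 = q·4+(1-q)·0 ⇒ q(-4) = (1-q)(-2) ⇒ q = 1/3
P2 indiff ⇒ p·3+(1-p)·7 = p·5+(1-p)·4 ⇒ p(-2) = (1-p)(-3) ⇒ p = 3/5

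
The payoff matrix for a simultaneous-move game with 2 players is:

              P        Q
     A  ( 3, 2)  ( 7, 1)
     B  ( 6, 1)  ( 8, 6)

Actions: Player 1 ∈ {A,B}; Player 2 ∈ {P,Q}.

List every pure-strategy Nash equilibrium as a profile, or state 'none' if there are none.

(A,P): not NE [P1→B gives 6>3]
(A,Q): not NE [P1→B gives 8>7; P2→P gives 2>1]
(B,P): not NE [P2→Q gives 6>1]
(B,Q): NE

PSNE = {(B,Q)}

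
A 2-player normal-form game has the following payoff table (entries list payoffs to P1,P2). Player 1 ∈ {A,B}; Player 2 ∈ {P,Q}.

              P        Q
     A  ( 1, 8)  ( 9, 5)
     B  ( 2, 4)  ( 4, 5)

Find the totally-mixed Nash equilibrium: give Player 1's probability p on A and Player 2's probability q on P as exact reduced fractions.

P1 mixes 1/4 on A; P2 mixes 5/6 on P

P1 indiff ⇒ q·1+(1-q)·9 = q·2+(1-q)·4 ⇒ q(-1) = (1-q)(-5) ⇒ q = 5/6
P2 indiff ⇒ p·8+(1-p)·4 = p·5+(1-p)·5 ⇒ p(3) = (1-p)(1) ⇒ p = 1/4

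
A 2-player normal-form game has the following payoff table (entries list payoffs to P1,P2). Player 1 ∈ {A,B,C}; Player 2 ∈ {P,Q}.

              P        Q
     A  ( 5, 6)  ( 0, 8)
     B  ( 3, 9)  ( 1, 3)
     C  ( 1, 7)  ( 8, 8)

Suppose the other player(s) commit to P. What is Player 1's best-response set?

u_1(A vs P) = 5
u_1(B vs P) = 3
u_1(C vs P) = 1
max payoff 5 at {A}

BR_1 = {A}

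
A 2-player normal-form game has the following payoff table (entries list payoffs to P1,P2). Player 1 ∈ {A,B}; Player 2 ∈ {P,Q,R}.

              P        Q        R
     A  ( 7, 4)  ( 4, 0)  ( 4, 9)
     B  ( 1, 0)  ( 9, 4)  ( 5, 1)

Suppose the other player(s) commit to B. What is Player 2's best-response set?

u_2(P vs B) = 0
u_2(Q vs B) = 4
u_2(R vs B) = 1
max payoff 4 at {Q}

P2 best: {Q}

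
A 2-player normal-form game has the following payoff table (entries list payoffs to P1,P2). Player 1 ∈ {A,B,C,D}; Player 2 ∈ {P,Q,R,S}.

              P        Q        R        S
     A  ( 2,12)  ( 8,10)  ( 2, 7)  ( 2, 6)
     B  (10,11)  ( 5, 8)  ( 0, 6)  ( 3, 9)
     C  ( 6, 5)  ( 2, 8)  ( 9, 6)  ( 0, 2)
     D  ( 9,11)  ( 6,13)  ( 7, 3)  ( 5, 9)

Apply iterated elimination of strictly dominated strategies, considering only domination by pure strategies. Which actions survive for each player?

Remaining: P1:{A,B,D} P2:{P,Q}

P2 drop R (Q beats it: A:10>7 B:8>6 C:8>6 D:13>3)
P1 drop C (B beats it: P:10>6 Q:5>2 S:3>0)
P2 drop S (P beats it: A:12>6 B:11>9 D:11>9)
P1→{A,B,D} P2→{P,Q}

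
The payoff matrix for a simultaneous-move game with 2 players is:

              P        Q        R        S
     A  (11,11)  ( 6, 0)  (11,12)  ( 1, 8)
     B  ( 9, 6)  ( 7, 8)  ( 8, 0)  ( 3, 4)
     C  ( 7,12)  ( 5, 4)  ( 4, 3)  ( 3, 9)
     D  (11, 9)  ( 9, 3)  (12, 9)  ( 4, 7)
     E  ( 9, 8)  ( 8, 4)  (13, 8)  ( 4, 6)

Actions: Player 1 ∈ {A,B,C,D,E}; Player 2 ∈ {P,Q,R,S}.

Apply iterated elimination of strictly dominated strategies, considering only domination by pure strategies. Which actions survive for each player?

Survivors P1:{A,D,E} P2:{P,R}

P1 drop B (D beats it: P:11>9 Q:9>7 R:12>8 S:4>3)
P1 drop C (D beats it: P:11>7 Q:9>5 R:12>4 S:4>3)
P2 drop Q (P beats it: A:11>0 D:9>3 E:8>4)
P2 drop S (P beats it: A:11>8 D:9>7 E:8>6)
P1→{A,D,E} P2→{P,R}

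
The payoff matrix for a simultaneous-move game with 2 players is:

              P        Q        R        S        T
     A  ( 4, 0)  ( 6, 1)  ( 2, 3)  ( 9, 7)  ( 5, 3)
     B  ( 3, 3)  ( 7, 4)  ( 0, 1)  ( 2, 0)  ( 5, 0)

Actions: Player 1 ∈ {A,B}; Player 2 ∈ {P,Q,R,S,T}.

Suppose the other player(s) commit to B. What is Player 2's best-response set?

P2 best: {Q}

u_2(P vs B) = 3
u_2(Q vs B) = 4
u_2(R vs B) = 1
u_2(S vs B) = 0
u_2(T vs B) = 0
max payoff 4 at {Q}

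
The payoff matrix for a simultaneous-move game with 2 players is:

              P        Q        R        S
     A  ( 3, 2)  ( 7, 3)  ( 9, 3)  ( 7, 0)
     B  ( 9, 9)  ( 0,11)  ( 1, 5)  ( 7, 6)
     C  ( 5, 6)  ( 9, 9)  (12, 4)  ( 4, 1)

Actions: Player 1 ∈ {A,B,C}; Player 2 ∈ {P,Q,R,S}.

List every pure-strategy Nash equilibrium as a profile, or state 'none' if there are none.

NE set: (C,Q)

(A,P): not NE [P1→B gives 9>3; P2→R gives 3>2]
(A,Q): not NE [P1→C gives 9>7]
(A,R): not NE [P1→C gives 12>9]
(A,S): not NE [P2→R gives 3>0]
(B,P): not NE [P2→Q gives 11>9]
(B,Q): not NE [P1→C gives 9>0]
(B,R): not NE [P1→C gives 12>1; P2→Q gives 11>5]
(B,S): not NE [P2→Q gives 11>6]
(C,P): not NE [P1→B gives 9>5; P2→Q gives 9>6]
(C,Q): NE
(C,R): not NE [P2→Q gives 9>4]
(C,S): not NE [P1→B gives 7>4; P2→Q gives 9>1]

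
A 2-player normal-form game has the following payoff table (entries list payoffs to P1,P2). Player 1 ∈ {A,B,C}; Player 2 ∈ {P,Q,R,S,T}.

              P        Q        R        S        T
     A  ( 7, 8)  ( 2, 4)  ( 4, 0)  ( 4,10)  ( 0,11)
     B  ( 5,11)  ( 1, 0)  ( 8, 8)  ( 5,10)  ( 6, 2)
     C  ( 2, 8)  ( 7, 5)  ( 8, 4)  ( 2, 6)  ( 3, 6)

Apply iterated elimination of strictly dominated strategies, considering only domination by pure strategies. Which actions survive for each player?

Survivors P1:{A,B} P2:{P,S,T}

P2 drop Q (P beats it: A:8>4 B:11>0 C:8>5)
P2 drop R (P beats it: A:8>0 B:11>8 C:8>4)
P1 drop C (B beats it: P:5>2 S:5>2 T:6>3)
P1→{A,B} P2→{P,S,T}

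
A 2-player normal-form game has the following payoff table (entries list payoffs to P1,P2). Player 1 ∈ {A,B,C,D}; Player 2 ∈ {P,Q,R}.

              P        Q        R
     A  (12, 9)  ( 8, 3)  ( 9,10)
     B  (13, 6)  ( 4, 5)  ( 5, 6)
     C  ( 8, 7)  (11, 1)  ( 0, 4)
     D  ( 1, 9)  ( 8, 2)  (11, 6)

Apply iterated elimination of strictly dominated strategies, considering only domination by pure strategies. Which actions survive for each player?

P2 drop Q (P beats it: A:9>3 B:6>5 C:7>1 D:9>2)
P1 drop C (A beats it: P:12>8 R:9>0)
P1→{A,B,D} P2→{P,R}

Remaining: P1:{A,B,D} P2:{P,R}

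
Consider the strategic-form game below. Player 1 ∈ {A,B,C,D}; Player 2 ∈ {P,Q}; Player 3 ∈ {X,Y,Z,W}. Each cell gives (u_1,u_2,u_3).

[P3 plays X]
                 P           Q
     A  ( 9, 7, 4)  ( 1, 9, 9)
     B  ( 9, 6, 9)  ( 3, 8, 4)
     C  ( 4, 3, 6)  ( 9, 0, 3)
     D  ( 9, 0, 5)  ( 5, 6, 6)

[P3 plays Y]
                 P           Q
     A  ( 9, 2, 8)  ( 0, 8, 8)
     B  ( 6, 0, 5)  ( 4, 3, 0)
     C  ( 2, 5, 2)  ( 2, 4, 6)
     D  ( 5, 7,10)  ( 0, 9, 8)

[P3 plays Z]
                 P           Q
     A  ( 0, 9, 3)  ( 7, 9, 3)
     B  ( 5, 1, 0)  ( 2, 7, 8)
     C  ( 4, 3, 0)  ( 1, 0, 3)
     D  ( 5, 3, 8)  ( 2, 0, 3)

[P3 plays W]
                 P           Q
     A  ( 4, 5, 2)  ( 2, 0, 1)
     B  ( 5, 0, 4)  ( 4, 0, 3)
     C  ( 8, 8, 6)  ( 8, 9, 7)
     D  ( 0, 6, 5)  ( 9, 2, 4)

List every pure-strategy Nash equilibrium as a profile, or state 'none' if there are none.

(A,P,X): not NE [P2→Q gives 9>7; P3→Y gives 8>4]
(A,P,Y): not NE [P2→Q gives 8>2]
(A,P,Z): not NE [P1→D gives 5>0; P3→Y gives 8>3]
(A,P,W): not NE [P1→C gives 8>4; P3→Y gives 8>2]
(A,Q,X): not NE [P1→C gives 9>1]
(A,Q,Y): not NE [P1→B gives 4>0; P3→X gives 9>8]
(A,Q,Z): not NE [P3→X gives 9>3]
(A,Q,W): not NE [P1→D gives 9>2; P2→P gives 5>0; P3→X gives 9>1]
(B,P,X): not NE [P2→Q gives 8>6]
(B,P,Y): not NE [P1→A gives 9>6; P2→Q gives 3>0; P3→X gives 9>5]
(B,P,Z): not NE [P2→Q gives 7>1; P3→X gives 9>0]
(B,P,W): not NE [P1→C gives 8>5; P3→X gives 9>4]
(B,Q,X): not NE [P1→C gives 9>3; P3→Z gives 8>4]
(B,Q,Y): not NE [P3→Z gives 8>0]
(B,Q,Z): not NE [P1→A gives 7>2]
(B,Q,W): not NE [P1→D gives 9>4; P3→Z gives 8>3]
(C,P,X): not NE [P1→D gives 9>4]
(C,P,Y): not NE [P1→A gives 9>2; P3→W gives 6>2]
(C,P,Z): not NE [P1→D gives 5>4; P3→W gives 6>0]
(C,P,W): not NE [P2→Q gives 9>8]
(C,Q,X): not NE [P2→P gives 3>0; P3→W gives 7>3]
(C,Q,Y): not NE [P1→B gives 4>2; P2→P gives 5>4; P3→W gives 7>6]
(C,Q,Z): not NE [P1→A gives 7>1; P2→P gives 3>0; P3→W gives 7>3]
(C,Q,W): not NE [P1→D gives 9>8]
(D,P,X): not NE [P2→Q gives 6>0; P3→Y gives 10>5]
(D,P,Y): not NE [P1→A gives 9>5; P2→Q gives 9>7]
(D,P,Z): not NE [P3→Y gives 10>8]
(D,P,W): not NE [P1→C gives 8>0; P3→Y gives 10>5]
(D,Q,X): not NE [P1→C gives 9>5; P3→Y gives 8>6]
(D,Q,Y): not NE [P1→B gives 4>0]
(D,Q,Z): not NE [P1→A gives 7>2; P2→P gives 3>0; P3→Y gives 8>3]
(D,Q,W): not NE [P2→P gives 6>2; P3→Y gives 8>4]

No pure NE.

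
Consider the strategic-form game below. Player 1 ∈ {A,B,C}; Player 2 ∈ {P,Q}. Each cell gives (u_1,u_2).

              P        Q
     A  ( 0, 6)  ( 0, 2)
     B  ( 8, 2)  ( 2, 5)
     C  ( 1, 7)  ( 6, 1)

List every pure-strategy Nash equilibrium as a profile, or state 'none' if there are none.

(A,P): not NE [P1→B gives 8>0]
(A,Q): not NE [P1→C gives 6>0; P2→P gives 6>2]
(B,P): not NE [P2→Q gives 5>2]
(B,Q): not NE [P1→C gives 6>2]
(C,P): not NE [P1→B gives 8>1]
(C,Q): not NE [P2→P gives 7>1]

Equilibria: none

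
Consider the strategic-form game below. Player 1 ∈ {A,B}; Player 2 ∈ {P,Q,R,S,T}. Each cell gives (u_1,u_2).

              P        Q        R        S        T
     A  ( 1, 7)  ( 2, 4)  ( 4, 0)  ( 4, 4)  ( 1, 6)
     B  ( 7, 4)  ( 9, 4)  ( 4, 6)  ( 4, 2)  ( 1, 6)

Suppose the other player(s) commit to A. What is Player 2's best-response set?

argmax u_2 = {P}

u_2(P vs A) = 7
u_2(Q vs A) = 4
u_2(R vs A) = 0
u_2(S vs A) = 4
u_2(T vs A) = 6
max payoff 7 at {P}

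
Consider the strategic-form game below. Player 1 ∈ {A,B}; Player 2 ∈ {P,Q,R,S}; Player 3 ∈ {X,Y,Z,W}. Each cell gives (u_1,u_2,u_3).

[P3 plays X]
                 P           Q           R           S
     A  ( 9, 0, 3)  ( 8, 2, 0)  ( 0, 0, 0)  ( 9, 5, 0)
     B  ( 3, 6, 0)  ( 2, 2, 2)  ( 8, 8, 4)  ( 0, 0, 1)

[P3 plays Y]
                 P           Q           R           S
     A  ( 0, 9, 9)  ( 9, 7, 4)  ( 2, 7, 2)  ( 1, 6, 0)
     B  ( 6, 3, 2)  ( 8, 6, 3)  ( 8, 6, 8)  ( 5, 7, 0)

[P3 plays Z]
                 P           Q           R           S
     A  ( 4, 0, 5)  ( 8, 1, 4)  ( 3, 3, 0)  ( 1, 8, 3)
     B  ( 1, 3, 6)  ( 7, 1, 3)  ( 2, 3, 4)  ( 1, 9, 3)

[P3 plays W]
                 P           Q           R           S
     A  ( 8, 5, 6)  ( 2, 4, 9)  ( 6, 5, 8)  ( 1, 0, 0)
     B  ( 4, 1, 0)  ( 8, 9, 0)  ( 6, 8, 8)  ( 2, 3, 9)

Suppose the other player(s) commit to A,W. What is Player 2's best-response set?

P2 best: {P,R}

u_2(P vs A,W) = 5
u_2(Q vs A,W) = 4
u_2(R vs A,W) = 5
u_2(S vs A,W) = 0
max payoff 5 at {P,R}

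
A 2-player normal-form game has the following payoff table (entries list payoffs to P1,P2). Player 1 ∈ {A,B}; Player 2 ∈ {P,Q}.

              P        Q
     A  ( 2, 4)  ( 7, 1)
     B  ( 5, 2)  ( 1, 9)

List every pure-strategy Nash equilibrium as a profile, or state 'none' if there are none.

PSNE: ∅

(A,P): not NE [P1→B gives 5>2]
(A,Q): not NE [P2→P gives 4>1]
(B,P): not NE [P2→Q gives 9>2]
(B,Q): not NE [P1→A gives 7>1]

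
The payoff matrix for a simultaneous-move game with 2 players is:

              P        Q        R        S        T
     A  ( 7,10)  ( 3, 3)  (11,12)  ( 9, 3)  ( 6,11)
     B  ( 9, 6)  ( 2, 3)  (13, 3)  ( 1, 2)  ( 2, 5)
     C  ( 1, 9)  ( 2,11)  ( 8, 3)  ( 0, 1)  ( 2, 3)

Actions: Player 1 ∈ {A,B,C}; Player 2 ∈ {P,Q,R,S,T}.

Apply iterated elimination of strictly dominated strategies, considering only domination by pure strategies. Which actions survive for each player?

Survivors P1:{A,B} P2:{P,R,T}

P1 drop C (A beats it: P:7>1 Q:3>2 R:11>8 S:9>0 T:6>2)
P2 drop Q (P beats it: A:10>3 B:6>3)
P2 drop S (P beats it: A:10>3 B:6>2)
P1→{A,B} P2→{P,R,T}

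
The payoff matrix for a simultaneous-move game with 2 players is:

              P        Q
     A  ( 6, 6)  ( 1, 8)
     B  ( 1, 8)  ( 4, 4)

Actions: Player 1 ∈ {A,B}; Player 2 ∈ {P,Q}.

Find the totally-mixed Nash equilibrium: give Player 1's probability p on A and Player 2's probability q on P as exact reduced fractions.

p=2/3, q=3/8

P1 indiff ⇒ q·6+(1-q)·1 = q·1+(1-q)·4 ⇒ q(5) = (1-q)(3) ⇒ q = 3/8
P2 indiff ⇒ p·6+(1-p)·8 = p·8+(1-p)·4 ⇒ p(-2) = (1-p)(-4) ⇒ p = 2/3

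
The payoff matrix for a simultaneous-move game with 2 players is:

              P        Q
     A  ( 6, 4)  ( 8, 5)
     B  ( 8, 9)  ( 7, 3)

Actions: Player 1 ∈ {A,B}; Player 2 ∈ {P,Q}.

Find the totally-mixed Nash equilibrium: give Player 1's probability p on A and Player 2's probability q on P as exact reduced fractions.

P1 mixes 6/7 on A; P2 mixes 1/3 on P

P1 indiff ⇒ q·6+(1-q)·8 = q·8+(1-q)·7 ⇒ q(-2) = (1-q)(-1) ⇒ q = 1/3
P2 indiff ⇒ p·4+(1-p)·9 = p·5+(1-p)·3 ⇒ p(-1) = (1-p)(-6) ⇒ p = 6/7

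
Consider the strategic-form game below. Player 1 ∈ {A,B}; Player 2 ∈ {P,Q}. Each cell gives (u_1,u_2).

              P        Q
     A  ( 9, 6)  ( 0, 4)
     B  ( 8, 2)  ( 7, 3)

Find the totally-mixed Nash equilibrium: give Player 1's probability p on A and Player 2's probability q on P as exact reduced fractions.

(p,q) = (1/3, 7/8)

P1 indiff ⇒ q·9+(1-q)·0 = q·8+(1-q)·7 ⇒ q(1) = (1-q)(7) ⇒ q = 7/8
P2 indiff ⇒ p·6+(1-p)·2 = p·4+(1-p)·3 ⇒ p(2) = (1-p)(1) ⇒ p = 1/3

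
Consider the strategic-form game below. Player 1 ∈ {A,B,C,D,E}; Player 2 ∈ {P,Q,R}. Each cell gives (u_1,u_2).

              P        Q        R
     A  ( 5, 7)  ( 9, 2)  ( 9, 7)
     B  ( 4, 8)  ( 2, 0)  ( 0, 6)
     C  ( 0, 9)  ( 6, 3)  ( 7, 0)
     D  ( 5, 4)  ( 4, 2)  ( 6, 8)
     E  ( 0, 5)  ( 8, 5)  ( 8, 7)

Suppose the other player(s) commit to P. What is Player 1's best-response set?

u_1(A vs P) = 5
u_1(B vs P) = 4
u_1(C vs P) = 0
u_1(D vs P) = 5
u_1(E vs P) = 0
max payoff 5 at {A,D}

argmax u_1 = {A,D}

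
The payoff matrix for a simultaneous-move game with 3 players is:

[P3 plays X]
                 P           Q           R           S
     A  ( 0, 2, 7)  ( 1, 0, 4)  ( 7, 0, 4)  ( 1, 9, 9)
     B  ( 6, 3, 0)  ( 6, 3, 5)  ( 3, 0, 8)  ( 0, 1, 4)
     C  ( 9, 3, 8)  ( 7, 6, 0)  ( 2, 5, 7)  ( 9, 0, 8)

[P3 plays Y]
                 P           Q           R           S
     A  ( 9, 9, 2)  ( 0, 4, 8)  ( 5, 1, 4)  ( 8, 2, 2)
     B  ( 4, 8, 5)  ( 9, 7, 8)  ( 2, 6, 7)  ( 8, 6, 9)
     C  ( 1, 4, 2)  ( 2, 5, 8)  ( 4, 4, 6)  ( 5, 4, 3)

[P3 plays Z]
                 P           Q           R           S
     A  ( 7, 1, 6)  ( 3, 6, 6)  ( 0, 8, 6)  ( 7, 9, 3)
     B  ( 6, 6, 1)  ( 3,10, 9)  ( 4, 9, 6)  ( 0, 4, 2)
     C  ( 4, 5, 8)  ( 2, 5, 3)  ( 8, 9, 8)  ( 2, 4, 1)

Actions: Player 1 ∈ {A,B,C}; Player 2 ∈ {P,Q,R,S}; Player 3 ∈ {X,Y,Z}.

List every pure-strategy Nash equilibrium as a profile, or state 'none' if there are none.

(A,P,X): not NE [P1→C gives 9>0; P2→S gives 9>2]
(A,P,Y): not NE [P3→X gives 7>2]
(A,P,Z): not NE [P2→S gives 9>1; P3→X gives 7>6]
(A,Q,X): not NE [P1→C gives 7>1; P2→S gives 9>0; P3→Y gives 8>4]
(A,Q,Y): not NE [P1→B gives 9>0; P2→P gives 9>4]
(A,Q,Z): not NE [P2→S gives 9>6; P3→Y gives 8>6]
(A,R,X): not NE [P2→S gives 9>0; P3→Z gives 6>4]
(A,R,Y): not NE [P2→P gives 9>1; P3→Z gives 6>4]
(A,R,Z): not NE [P1→C gives 8>0; P2→S gives 9>8]
(A,S,X): not NE [P1→C gives 9>1]
(A,S,Y): not NE [P2→P gives 9>2; P3→X gives 9>2]
(A,S,Z): not NE [P3→X gives 9>3]
(B,P,X): not NE [P1→C gives 9>6; P3→Y gives 5>0]
(B,P,Y): not NE [P1→A gives 9>4]
(B,P,Z): not NE [P1→A gives 7>6; P2→Q gives 10>6; P3→Y gives 5>1]
(B,Q,X): not NE [P1→C gives 7>6; P3→Z gives 9>5]
(B,Q,Y): not NE [P2→P gives 8>7; P3→Z gives 9>8]
(B,Q,Z): NE
(B,R,X): not NE [P1→A gives 7>3; P2→Q gives 3>0]
(B,R,Y): not NE [P1→A gives 5>2; P2→P gives 8>6; P3→X gives 8>7]
(B,R,Z): not NE [P1→C gives 8>4; P2→Q gives 10>9; P3→X gives 8>6]
(B,S,X): not NE [P1→C gives 9>0; P2→Q gives 3>1; P3→Y gives 9>4]
(B,S,Y): not NE [P2→P gives 8>6]
(B,S,Z): not NE [P1→A gives 7>0; P2→Q gives 10>4; P3→Y gives 9>2]
(C,P,X): not NE [P2→Q gives 6>3]
(C,P,Y): not NE [P1→A gives 9>1; P2→Q gives 5>4; P3→Z gives 8>2]
(C,P,Z): not NE [P1→A gives 7>4; P2→R gives 9>5]
(C,Q,X): not NE [P3→Y gives 8>0]
(C,Q,Y): not NE [P1→B gives 9>2]
(C,Q,Z): not NE [P1→B gives 3>2; P2→R gives 9>5; P3→Y gives 8>3]
(C,R,X): not NE [P1→A gives 7>2; P2→Q gives 6>5; P3→Z gives 8>7]
(C,R,Y): not NE [P1→A gives 5>4; P2→Q gives 5>4; P3→Z gives 8>6]
(C,R,Z): NE
(C,S,X): not NE [P2→Q gives 6>0]
(C,S,Y): not NE [P1→B gives 8>5; P2→Q gives 5>4; P3→X gives 8>3]
(C,S,Z): not NE [P1→A gives 7>2; P2→R gives 9>4; P3→X gives 8>1]

NE set: (B,Q,Z), (C,R,Z)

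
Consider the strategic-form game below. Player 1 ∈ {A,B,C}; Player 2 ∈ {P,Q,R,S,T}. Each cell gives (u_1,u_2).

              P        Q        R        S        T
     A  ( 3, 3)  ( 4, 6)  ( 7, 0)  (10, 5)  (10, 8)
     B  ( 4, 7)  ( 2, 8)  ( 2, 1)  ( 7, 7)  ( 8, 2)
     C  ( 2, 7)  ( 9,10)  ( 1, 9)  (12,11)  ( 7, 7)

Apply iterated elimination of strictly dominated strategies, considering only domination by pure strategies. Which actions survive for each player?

P2 drop P (Q beats it: A:6>3 B:8>7 C:10>7)
P1 drop B (A beats it: Q:4>2 R:7>2 S:10>7 T:10>8)
P2 drop R (Q beats it: A:6>0 C:10>9)
P1→{A,C} P2→{Q,S,T}

IESDS → P1:{A,C} P2:{Q,S,T}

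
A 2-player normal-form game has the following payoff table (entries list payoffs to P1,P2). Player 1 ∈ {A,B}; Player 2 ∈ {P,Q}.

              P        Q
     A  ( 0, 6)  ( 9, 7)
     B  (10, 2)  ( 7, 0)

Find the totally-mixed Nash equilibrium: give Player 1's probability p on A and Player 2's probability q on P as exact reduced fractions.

P1 indiff ⇒ q·0+(1-q)·9 = q·10+(1-q)·7 ⇒ q(-10) = (1-q)(-2) ⇒ q = 1/6
P2 indiff ⇒ p·6+(1-p)·2 = p·7+(1-p)·0 ⇒ p(-1) = (1-p)(-2) ⇒ p = 2/3

p=2/3, q=1/6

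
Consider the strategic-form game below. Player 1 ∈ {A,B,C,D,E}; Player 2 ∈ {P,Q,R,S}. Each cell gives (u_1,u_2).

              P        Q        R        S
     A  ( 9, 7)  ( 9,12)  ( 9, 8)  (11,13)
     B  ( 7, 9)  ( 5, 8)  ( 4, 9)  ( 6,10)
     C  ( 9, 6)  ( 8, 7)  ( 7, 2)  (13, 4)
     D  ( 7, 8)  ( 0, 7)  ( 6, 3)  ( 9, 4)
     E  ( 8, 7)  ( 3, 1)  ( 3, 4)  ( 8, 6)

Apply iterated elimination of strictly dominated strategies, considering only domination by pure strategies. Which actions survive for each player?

Remaining: P1:{A,C} P2:{Q,S}

P1 drop B (A beats it: P:9>7 Q:9>5 R:9>4 S:11>6)
P1 drop D (A beats it: P:9>7 Q:9>0 R:9>6 S:11>9)
P1 drop E (A beats it: P:9>8 Q:9>3 R:9>3 S:11>8)
P2 drop P (Q beats it: A:12>7 C:7>6)
P2 drop R (Q beats it: A:12>8 C:7>2)
P1→{A,C} P2→{Q,S}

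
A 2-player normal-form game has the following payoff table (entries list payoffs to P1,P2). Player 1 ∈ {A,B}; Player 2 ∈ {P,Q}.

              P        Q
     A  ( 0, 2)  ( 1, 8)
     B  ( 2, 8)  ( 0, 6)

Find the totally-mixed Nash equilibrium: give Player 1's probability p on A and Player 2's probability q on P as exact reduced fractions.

P1 mixes 1/4 on A; P2 mixes 1/3 on P

P1 indiff ⇒ q·0+(1-q)·1 = q·2+(1-q)·0 ⇒ q(-2) = (1-q)(-1) ⇒ q = 1/3
P2 indiff ⇒ p·2+(1-p)·8 = p·8+(1-p)·6 ⇒ p(-6) = (1-p)(-2) ⇒ p = 1/4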